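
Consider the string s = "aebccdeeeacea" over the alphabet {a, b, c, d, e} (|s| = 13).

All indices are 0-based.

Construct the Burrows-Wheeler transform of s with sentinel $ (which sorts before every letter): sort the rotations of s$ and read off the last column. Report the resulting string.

rank  rotation        last
    0  $aebccdeeeacea  a
    1  a$aebccdeeeace  e
    2  acea$aebccdeee  e
    3  aebccdeeeacea$  $
    4  bccdeeeacea$ae  e
    5  ccdeeeacea$aeb  b
    6  cdeeeacea$aebc  c
    7  cea$aebccdeeea  a
    8  deeeacea$aebcc  c
    9  ea$aebccdeeeac  c
   10  eacea$aebccdee  e
   11  ebccdeeeacea$a  a
   12  eeacea$aebccde  e
   13  eeeacea$aebccd  d

aee$ebcacceaed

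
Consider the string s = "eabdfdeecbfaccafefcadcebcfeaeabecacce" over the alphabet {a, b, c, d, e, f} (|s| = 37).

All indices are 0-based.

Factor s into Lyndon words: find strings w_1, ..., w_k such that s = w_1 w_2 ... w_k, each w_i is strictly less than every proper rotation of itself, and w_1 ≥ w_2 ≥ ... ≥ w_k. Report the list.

emit factor 1: 'e' (i=0, period=1)
emit factor 2: 'abdfdeecbfaccafefcadcebcfeaeabecacce' (i=1, period=36)

["e", "abdfdeecbfaccafefcadcebcfeaeabecacce"]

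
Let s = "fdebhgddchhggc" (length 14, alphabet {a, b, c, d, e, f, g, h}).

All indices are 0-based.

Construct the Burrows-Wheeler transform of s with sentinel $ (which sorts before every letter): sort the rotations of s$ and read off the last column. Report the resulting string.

rank  rotation         last
    0  $fdebhgddchhggc  c
    1  bhgddchhggc$fde  e
    2  c$fdebhgddchhgg  g
    3  chhggc$fdebhgdd  d
    4  dchhggc$fdebhgd  d
    5  ddchhggc$fdebhg  g
    6  debhgddchhggc$f  f
    7  ebhgddchhggc$fd  d
    8  fdebhgddchhggc$  $
    9  gc$fdebhgddchhg  g
   10  gddchhggc$fdebh  h
   11  ggc$fdebhgddchh  h
   12  hgddchhggc$fdeb  b
   13  hggc$fdebhgddch  h
   14  hhggc$fdebhgddc  c

cegddgfd$ghhbhc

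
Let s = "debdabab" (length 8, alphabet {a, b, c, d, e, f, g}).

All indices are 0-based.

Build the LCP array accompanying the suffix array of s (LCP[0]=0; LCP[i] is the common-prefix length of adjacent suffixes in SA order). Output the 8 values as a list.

rank | idx | suffix
   0 |   6 | ab
   1 |   4 | abab
   2 |   7 | b
   3 |   5 | bab
   4 |   2 | bdabab
   5 |   3 | dabab
   6 |   0 | debdabab
   7 |   1 | ebdabab

SA = [6, 4, 7, 5, 2, 3, 0, 1]
rank  pair      lcp
   1  s[6:],s[4:]  2  'ab'
   2  s[4:],s[7:]  0  ''
   3  s[7:],s[5:]  1  'b'
   4  s[5:],s[2:]  1  'b'
   5  s[2:],s[3:]  0  ''
   6  s[3:],s[0:]  1  'd'
   7  s[0:],s[1:]  0  ''

[0, 2, 0, 1, 1, 0, 1, 0]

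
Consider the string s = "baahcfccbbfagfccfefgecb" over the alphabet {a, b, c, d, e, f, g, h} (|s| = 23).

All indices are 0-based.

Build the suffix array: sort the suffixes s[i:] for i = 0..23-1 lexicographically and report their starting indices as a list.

[1, 11, 2, 22, 0, 8, 9, 21, 7, 6, 14, 4, 15, 20, 17, 10, 5, 13, 16, 18, 19, 12, 3]

rank→(start, suffix):
  0 → (1, 'aahcfccbbfagfccfefgecb')
  1 → (11, 'agfccfefgecb')
  2 → (2, 'ahcfccbbfagfccfefgecb')
  3 → (22, 'b')
  4 → (0, 'baahcfccbbfagfccfefgecb')
  5 → (8, 'bbfagfccfefgecb')
  6 → (9, 'bfagfccfefgecb')
  7 → (21, 'cb')
  8 → (7, 'cbbfagfccfefgecb')
  9 → (6, 'ccbbfagfccfefgecb')
  10 → (14, 'ccfefgecb')
  11 → (4, 'cfccbbfagfccfefgecb')
  12 → (15, 'cfefgecb')
  13 → (20, 'ecb')
  14 → (17, 'efgecb')
  15 → (10, 'fagfccfefgecb')
  16 → (5, 'fccbbfagfccfefgecb')
  17 → (13, 'fccfefgecb')
  18 → (16, 'fefgecb')
  19 → (18, 'fgecb')
  20 → (19, 'gecb')
  21 → (12, 'gfccfefgecb')
  22 → (3, 'hcfccbbfagfccfefgecb')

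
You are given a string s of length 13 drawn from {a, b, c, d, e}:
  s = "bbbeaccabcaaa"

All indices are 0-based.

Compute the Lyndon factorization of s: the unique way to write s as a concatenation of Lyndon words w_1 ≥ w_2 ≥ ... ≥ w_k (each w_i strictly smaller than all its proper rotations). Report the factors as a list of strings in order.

["bbbe", "acc", "abc", "a", "a", "a"]

emit factor 1: 'bbbe' (i=0, period=4)
emit factor 2: 'acc' (i=4, period=3)
emit factor 3: 'abc' (i=7, period=3)
emit factor 4: 'a' (i=10, period=1)
emit factor 5: 'a' (i=11, period=1)
emit factor 6: 'a' (i=12, period=1)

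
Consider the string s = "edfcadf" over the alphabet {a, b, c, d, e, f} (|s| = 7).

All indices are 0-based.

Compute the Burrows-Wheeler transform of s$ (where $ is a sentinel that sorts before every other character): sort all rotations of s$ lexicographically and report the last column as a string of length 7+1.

rank  rotation  last
    0  $edfcadf  f
    1  adf$edfc  c
    2  cadf$edf  f
    3  df$edfca  a
    4  dfcadf$e  e
    5  edfcadf$  $
    6  f$edfcad  d
    7  fcadf$ed  d

fcfae$dd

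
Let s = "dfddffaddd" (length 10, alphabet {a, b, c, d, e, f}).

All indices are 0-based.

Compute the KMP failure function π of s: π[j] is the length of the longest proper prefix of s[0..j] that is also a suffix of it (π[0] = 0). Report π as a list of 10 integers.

π[0] = 0
j=1 s[j]='f': π[1]=0 (border '')
j=2 s[j]='d': π[2]=1 (border 'd')
j=3 s[j]='d': k: 1→0; π[3]=1 (border 'd')
j=4 s[j]='f': π[4]=2 (border 'df')
j=5 s[j]='f': k: 2→0; π[5]=0 (border '')
j=6 s[j]='a': π[6]=0 (border '')
j=7 s[j]='d': π[7]=1 (border 'd')
j=8 s[j]='d': k: 1→0; π[8]=1 (border 'd')
j=9 s[j]='d': k: 1→0; π[9]=1 (border 'd')

[0, 0, 1, 1, 2, 0, 0, 1, 1, 1]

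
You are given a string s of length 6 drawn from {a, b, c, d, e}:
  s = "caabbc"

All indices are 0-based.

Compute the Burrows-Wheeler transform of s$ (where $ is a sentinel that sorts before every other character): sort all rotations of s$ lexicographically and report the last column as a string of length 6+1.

rank  rotation last
    0  $caabbc  c
    1  aabbc$c  c
    2  abbc$ca  a
    3  bbc$caa  a
    4  bc$caab  b
    5  c$caabb  b
    6  caabbc$  $

ccaabb$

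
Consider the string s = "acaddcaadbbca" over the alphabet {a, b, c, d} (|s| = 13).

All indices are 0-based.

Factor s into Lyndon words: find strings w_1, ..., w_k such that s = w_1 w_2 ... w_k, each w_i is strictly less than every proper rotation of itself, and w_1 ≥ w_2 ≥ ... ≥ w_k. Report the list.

["acaddc", "aadbbc", "a"]

emit factor 1: 'acaddc' (i=0, period=6)
emit factor 2: 'aadbbc' (i=6, period=6)
emit factor 3: 'a' (i=12, period=1)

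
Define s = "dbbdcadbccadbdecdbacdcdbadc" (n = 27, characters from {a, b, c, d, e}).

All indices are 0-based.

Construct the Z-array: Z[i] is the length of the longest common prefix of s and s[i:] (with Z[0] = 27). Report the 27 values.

Z[0]=27
i=1: i≥r, start 0; Z[1]=0
i=2: i≥r, start 0; Z[2]=0
i=3: i≥r, start 0; Z[3]=1 extend→box=[3,4)
i=4: i≥r, start 0; Z[4]=0
i=5: i≥r, start 0; Z[5]=0
i=6: i≥r, start 0; Z[6]=2 extend→box=[6,8)
i=7: min(r-i=1, Z[1]=0)=0; Z[7]=0
i=8: i≥r, start 0; Z[8]=0
i=9: i≥r, start 0; Z[9]=0
i=10: i≥r, start 0; Z[10]=0
i=11: i≥r, start 0; Z[11]=2 extend→box=[11,13)
i=12: min(r-i=1, Z[1]=0)=0; Z[12]=0
i=13: i≥r, start 0; Z[13]=1 extend→box=[13,14)
i=14: i≥r, start 0; Z[14]=0
i=15: i≥r, start 0; Z[15]=0
i=16: i≥r, start 0; Z[16]=2 extend→box=[16,18)
i=17: min(r-i=1, Z[1]=0)=0; Z[17]=0
i=18: i≥r, start 0; Z[18]=0
i=19: i≥r, start 0; Z[19]=0
i=20: i≥r, start 0; Z[20]=1 extend→box=[20,21)
i=21: i≥r, start 0; Z[21]=0
i=22: i≥r, start 0; Z[22]=2 extend→box=[22,24)
i=23: min(r-i=1, Z[1]=0)=0; Z[23]=0
i=24: i≥r, start 0; Z[24]=0
i=25: i≥r, start 0; Z[25]=1 extend→box=[25,26)
i=26: i≥r, start 0; Z[26]=0

[27, 0, 0, 1, 0, 0, 2, 0, 0, 0, 0, 2, 0, 1, 0, 0, 2, 0, 0, 0, 1, 0, 2, 0, 0, 1, 0]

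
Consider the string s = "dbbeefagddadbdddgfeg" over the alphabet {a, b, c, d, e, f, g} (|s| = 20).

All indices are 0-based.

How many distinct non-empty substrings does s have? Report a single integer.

193

sorted suffixes:
  #0 SA[0]=10  'adbdddgfeg'
  #1 SA[1]=6  'agddadbdddgfeg'
  #2 SA[2]=1  'bbeefagddadbdddgfeg'
  #3 SA[3]=12  'bdddgfeg'
  #4 SA[4]=2  'beefagddadbdddgfeg'
  #5 SA[5]=9  'dadbdddgfeg'
  #6 SA[6]=0  'dbbeefagddadbdddgfeg'
  #7 SA[7]=11  'dbdddgfeg'
  #8 SA[8]=8  'ddadbdddgfeg'
  #9 SA[9]=13  'dddgfeg'
  #10 SA[10]=14  'ddgfeg'
  #11 SA[11]=15  'dgfeg'
  #12 SA[12]=3  'eefagddadbdddgfeg'
  #13 SA[13]=4  'efagddadbdddgfeg'
  #14 SA[14]=18  'eg'
  #15 SA[15]=5  'fagddadbdddgfeg'
  #16 SA[16]=17  'feg'
  #17 SA[17]=19  'g'
  #18 SA[18]=7  'gddadbdddgfeg'
  #19 SA[19]=16  'gfeg'

SA = [10, 6, 1, 12, 2, 9, 0, 11, 8, 13, 14, 15, 3, 4, 18, 5, 17, 19, 7, 16]
i: (SA[i-1],SA[i]) lcp shared
  1: (10,6) 1 'a'
  2: (6,1) 0 ''
  3: (1,12) 1 'b'
  4: (12,2) 1 'b'
  5: (2,9) 0 ''
  6: (9,0) 1 'd'
  7: (0,11) 2 'db'
  8: (11,8) 1 'd'
  9: (8,13) 2 'dd'
  10: (13,14) 2 'dd'
  11: (14,15) 1 'd'
  12: (15,3) 0 ''
  13: (3,4) 1 'e'
  14: (4,18) 1 'e'
  15: (18,5) 0 ''
  16: (5,17) 1 'f'
  17: (17,19) 0 ''
  18: (19,7) 1 'g'
  19: (7,16) 1 'g'

n(n+1)/2 = 20·21/2 = 210
Σ LCP = 0 + 1 + 0 + 1 + 1 + 0 + 1 + 2 + 1 + 2 + 2 + 1 + 0 + 1 + 1 + 0 + 1 + 0 + 1 + 1 = 17
distinct = 210 − 17 = 193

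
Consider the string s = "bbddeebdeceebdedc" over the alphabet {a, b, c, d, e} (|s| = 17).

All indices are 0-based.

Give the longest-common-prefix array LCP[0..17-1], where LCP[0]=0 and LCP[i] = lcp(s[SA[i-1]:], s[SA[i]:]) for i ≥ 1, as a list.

rank→(start, suffix):
  0 → (0, 'bbddeebdeceebdedc')
  1 → (1, 'bddeebdeceebdedc')
  2 → (6, 'bdeceebdedc')
  3 → (12, 'bdedc')
  4 → (16, 'c')
  5 → (9, 'ceebdedc')
  6 → (15, 'dc')
  7 → (2, 'ddeebdeceebdedc')
  8 → (7, 'deceebdedc')
  9 → (13, 'dedc')
  10 → (3, 'deebdeceebdedc')
  11 → (5, 'ebdeceebdedc')
  12 → (11, 'ebdedc')
  13 → (8, 'eceebdedc')
  14 → (14, 'edc')
  15 → (4, 'eebdeceebdedc')
  16 → (10, 'eebdedc')

SA = [0, 1, 6, 12, 16, 9, 15, 2, 7, 13, 3, 5, 11, 8, 14, 4, 10]
i: (SA[i-1],SA[i]) lcp shared
  1: (0,1) 1 'b'
  2: (1,6) 2 'bd'
  3: (6,12) 3 'bde'
  4: (12,16) 0 ''
  5: (16,9) 1 'c'
  6: (9,15) 0 ''
  7: (15,2) 1 'd'
  8: (2,7) 1 'd'
  9: (7,13) 2 'de'
  10: (13,3) 2 'de'
  11: (3,5) 0 ''
  12: (5,11) 4 'ebde'
  13: (11,8) 1 'e'
  14: (8,14) 1 'e'
  15: (14,4) 1 'e'
  16: (4,10) 5 'eebde'

[0, 1, 2, 3, 0, 1, 0, 1, 1, 2, 2, 0, 4, 1, 1, 1, 5]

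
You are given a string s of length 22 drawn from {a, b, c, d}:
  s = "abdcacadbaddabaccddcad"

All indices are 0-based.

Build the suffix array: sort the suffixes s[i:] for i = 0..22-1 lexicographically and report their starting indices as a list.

[12, 0, 4, 14, 20, 6, 9, 13, 8, 1, 3, 19, 5, 15, 16, 21, 11, 7, 2, 18, 10, 17]

sorted suffixes:
  #0 SA[0]=12  'abaccddcad'
  #1 SA[1]=0  'abdcacadbaddabaccddcad'
  #2 SA[2]=4  'acadbaddabaccddcad'
  #3 SA[3]=14  'accddcad'
  #4 SA[4]=20  'ad'
  #5 SA[5]=6  'adbaddabaccddcad'
  #6 SA[6]=9  'addabaccddcad'
  #7 SA[7]=13  'baccddcad'
  #8 SA[8]=8  'baddabaccddcad'
  #9 SA[9]=1  'bdcacadbaddabaccddcad'
  #10 SA[10]=3  'cacadbaddabaccddcad'
  #11 SA[11]=19  'cad'
  #12 SA[12]=5  'cadbaddabaccddcad'
  #13 SA[13]=15  'ccddcad'
  #14 SA[14]=16  'cddcad'
  #15 SA[15]=21  'd'
  #16 SA[16]=11  'dabaccddcad'
  #17 SA[17]=7  'dbaddabaccddcad'
  #18 SA[18]=2  'dcacadbaddabaccddcad'
  #19 SA[19]=18  'dcad'
  #20 SA[20]=10  'ddabaccddcad'
  #21 SA[21]=17  'ddcad'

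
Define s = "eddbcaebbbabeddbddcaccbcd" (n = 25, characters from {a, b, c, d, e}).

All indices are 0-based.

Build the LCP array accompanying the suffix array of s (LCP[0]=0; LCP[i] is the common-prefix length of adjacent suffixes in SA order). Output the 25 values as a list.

[0, 1, 1, 0, 1, 2, 1, 2, 1, 1, 0, 2, 1, 1, 1, 0, 1, 2, 1, 1, 3, 2, 0, 1, 4]

rank | idx | suffix
   0 |  10 | abeddbddcaccbcd
   1 |  19 | accbcd
   2 |   5 | aebbbabeddbddcaccbcd
   3 |   9 | babeddbddcaccbcd
   4 |   8 | bbabeddbddcaccbcd
   5 |   7 | bbbabeddbddcaccbcd
   6 |   3 | bcaebbbabeddbddcaccbcd
   7 |  22 | bcd
   8 |  15 | bddcaccbcd
   9 |  11 | beddbddcaccbcd
  10 |  18 | caccbcd
  11 |   4 | caebbbabeddbddcaccbcd
  12 |  21 | cbcd
  13 |  20 | ccbcd
  14 |  23 | cd
  15 |  24 | d
  16 |   2 | dbcaebbbabeddbddcaccbcd
  17 |  14 | dbddcaccbcd
  18 |  17 | dcaccbcd
  19 |   1 | ddbcaebbbabeddbddcaccbcd
  20 |  13 | ddbddcaccbcd
  21 |  16 | ddcaccbcd
  22 |   6 | ebbbabeddbddcaccbcd
  23 |   0 | eddbcaebbbabeddbddcaccbcd
  24 |  12 | eddbddcaccbcd

SA = [10, 19, 5, 9, 8, 7, 3, 22, 15, 11, 18, 4, 21, 20, 23, 24, 2, 14, 17, 1, 13, 16, 6, 0, 12]
[i] adj suffixes → lcp
  [1] 10/19 → 1 ('a')
  [2] 19/5 → 1 ('a')
  [3] 5/9 → 0 ('')
  [4] 9/8 → 1 ('b')
  [5] 8/7 → 2 ('bb')
  [6] 7/3 → 1 ('b')
  [7] 3/22 → 2 ('bc')
  [8] 22/15 → 1 ('b')
  [9] 15/11 → 1 ('b')
  [10] 11/18 → 0 ('')
  [11] 18/4 → 2 ('ca')
  [12] 4/21 → 1 ('c')
  [13] 21/20 → 1 ('c')
  [14] 20/23 → 1 ('c')
  [15] 23/24 → 0 ('')
  [16] 24/2 → 1 ('d')
  [17] 2/14 → 2 ('db')
  [18] 14/17 → 1 ('d')
  [19] 17/1 → 1 ('d')
  [20] 1/13 → 3 ('ddb')
  [21] 13/16 → 2 ('dd')
  [22] 16/6 → 0 ('')
  [23] 6/0 → 1 ('e')
  [24] 0/12 → 4 ('eddb')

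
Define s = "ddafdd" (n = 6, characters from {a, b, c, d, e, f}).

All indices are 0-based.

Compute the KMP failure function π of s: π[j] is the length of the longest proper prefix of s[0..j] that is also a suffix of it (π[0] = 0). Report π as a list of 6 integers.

π[0] = 0
j=1 s[j]='d': π[1]=1 (border 'd')
j=2 s[j]='a': k: 1→0; π[2]=0 (border '')
j=3 s[j]='f': π[3]=0 (border '')
j=4 s[j]='d': π[4]=1 (border 'd')
j=5 s[j]='d': π[5]=2 (border 'dd')

[0, 1, 0, 0, 1, 2]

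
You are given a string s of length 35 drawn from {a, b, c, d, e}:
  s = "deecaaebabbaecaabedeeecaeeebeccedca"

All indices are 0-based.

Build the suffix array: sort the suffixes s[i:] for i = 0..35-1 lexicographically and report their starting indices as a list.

[34, 14, 4, 8, 15, 5, 11, 23, 7, 10, 9, 27, 16, 33, 13, 3, 22, 29, 30, 32, 0, 18, 6, 26, 12, 2, 21, 28, 31, 17, 25, 1, 20, 24, 19]

rank | idx | suffix
   0 |  34 | a
   1 |  14 | aabedeeecaeeebeccedca
   2 |   4 | aaebabbaecaabedeeecaeeebeccedca
   3 |   8 | abbaecaabedeeecaeeebeccedca
   4 |  15 | abedeeecaeeebeccedca
   5 |   5 | aebabbaecaabedeeecaeeebeccedca
   6 |  11 | aecaabedeeecaeeebeccedca
   7 |  23 | aeeebeccedca
   8 |   7 | babbaecaabedeeecaeeebeccedca
   9 |  10 | baecaabedeeecaeeebeccedca
  10 |   9 | bbaecaabedeeecaeeebeccedca
  11 |  27 | beccedca
  12 |  16 | bedeeecaeeebeccedca
  13 |  33 | ca
  14 |  13 | caabedeeecaeeebeccedca
  15 |   3 | caaebabbaecaabedeeecaeeebeccedca
  16 |  22 | caeeebeccedca
  17 |  29 | ccedca
  18 |  30 | cedca
  19 |  32 | dca
  20 |   0 | deecaaebabbaecaabedeeecaeeebeccedca
  21 |  18 | deeecaeeebeccedca
  22 |   6 | ebabbaecaabedeeecaeeebeccedca
  23 |  26 | ebeccedca
  24 |  12 | ecaabedeeecaeeebeccedca
  25 |   2 | ecaaebabbaecaabedeeecaeeebeccedca
  26 |  21 | ecaeeebeccedca
  27 |  28 | eccedca
  28 |  31 | edca
  29 |  17 | edeeecaeeebeccedca
  30 |  25 | eebeccedca
  31 |   1 | eecaaebabbaecaabedeeecaeeebeccedca
  32 |  20 | eecaeeebeccedca
  33 |  24 | eeebeccedca
  34 |  19 | eeecaeeebeccedca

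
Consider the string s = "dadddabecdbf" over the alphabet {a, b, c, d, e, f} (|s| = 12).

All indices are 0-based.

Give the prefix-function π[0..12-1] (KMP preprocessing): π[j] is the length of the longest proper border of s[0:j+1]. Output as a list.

π[0] = 0
j=1 s[j]='a': π[1]=0 (border '')
j=2 s[j]='d': π[2]=1 (border 'd')
j=3 s[j]='d': k: 1→0; π[3]=1 (border 'd')
j=4 s[j]='d': k: 1→0; π[4]=1 (border 'd')
j=5 s[j]='a': π[5]=2 (border 'da')
j=6 s[j]='b': k: 2→0; π[6]=0 (border '')
j=7 s[j]='e': π[7]=0 (border '')
j=8 s[j]='c': π[8]=0 (border '')
j=9 s[j]='d': π[9]=1 (border 'd')
j=10 s[j]='b': k: 1→0; π[10]=0 (border '')
j=11 s[j]='f': π[11]=0 (border '')

[0, 0, 1, 1, 1, 2, 0, 0, 0, 1, 0, 0]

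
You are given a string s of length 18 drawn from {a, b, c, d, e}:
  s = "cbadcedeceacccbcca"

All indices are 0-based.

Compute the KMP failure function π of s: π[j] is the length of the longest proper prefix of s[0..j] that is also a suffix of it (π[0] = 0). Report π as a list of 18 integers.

π[0] = 0
j=1 s[j]='b': π[1]=0 (border '')
j=2 s[j]='a': π[2]=0 (border '')
j=3 s[j]='d': π[3]=0 (border '')
j=4 s[j]='c': π[4]=1 (border 'c')
j=5 s[j]='e': k: 1→0; π[5]=0 (border '')
j=6 s[j]='d': π[6]=0 (border '')
j=7 s[j]='e': π[7]=0 (border '')
j=8 s[j]='c': π[8]=1 (border 'c')
j=9 s[j]='e': k: 1→0; π[9]=0 (border '')
j=10 s[j]='a': π[10]=0 (border '')
j=11 s[j]='c': π[11]=1 (border 'c')
j=12 s[j]='c': k: 1→0; π[12]=1 (border 'c')
j=13 s[j]='c': k: 1→0; π[13]=1 (border 'c')
j=14 s[j]='b': π[14]=2 (border 'cb')
j=15 s[j]='c': k: 2→0; π[15]=1 (border 'c')
j=16 s[j]='c': k: 1→0; π[16]=1 (border 'c')
j=17 s[j]='a': k: 1→0; π[17]=0 (border '')

[0, 0, 0, 0, 1, 0, 0, 0, 1, 0, 0, 1, 1, 1, 2, 1, 1, 0]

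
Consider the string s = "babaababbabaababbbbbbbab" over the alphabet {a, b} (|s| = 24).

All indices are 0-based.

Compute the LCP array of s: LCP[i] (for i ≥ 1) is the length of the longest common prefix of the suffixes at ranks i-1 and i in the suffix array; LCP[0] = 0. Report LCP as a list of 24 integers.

[0, 6, 1, 2, 8, 3, 5, 2, 3, 0, 1, 7, 2, 3, 9, 3, 4, 1, 4, 2, 3, 4, 5, 6]

rank | idx | suffix
   0 |   3 | aababbabaababbbbbbbab
   1 |  11 | aababbbbbbbab
   2 |  22 | ab
   3 |   1 | abaababbabaababbbbbbbab
   4 |   9 | abaababbbbbbbab
   5 |   4 | ababbabaababbbbbbbab
   6 |  12 | ababbbbbbbab
   7 |   6 | abbabaababbbbbbbab
   8 |  14 | abbbbbbbab
   9 |  23 | b
  10 |   2 | baababbabaababbbbbbbab
  11 |  10 | baababbbbbbbab
  12 |  21 | bab
  13 |   0 | babaababbabaababbbbbbbab
  14 |   8 | babaababbbbbbbab
  15 |   5 | babbabaababbbbbbbab
  16 |  13 | babbbbbbbab
  17 |  20 | bbab
  18 |   7 | bbabaababbbbbbbab
  19 |  19 | bbbab
  20 |  18 | bbbbab
  21 |  17 | bbbbbab
  22 |  16 | bbbbbbab
  23 |  15 | bbbbbbbab

SA = [3, 11, 22, 1, 9, 4, 12, 6, 14, 23, 2, 10, 21, 0, 8, 5, 13, 20, 7, 19, 18, 17, 16, 15]
i: (SA[i-1],SA[i]) lcp shared
  1: (3,11) 6 'aababb'
  2: (11,22) 1 'a'
  3: (22,1) 2 'ab'
  4: (1,9) 8 'abaababb'
  5: (9,4) 3 'aba'
  6: (4,12) 5 'ababb'
  7: (12,6) 2 'ab'
  8: (6,14) 3 'abb'
  9: (14,23) 0 ''
  10: (23,2) 1 'b'
  11: (2,10) 7 'baababb'
  12: (10,21) 2 'ba'
  13: (21,0) 3 'bab'
  14: (0,8) 9 'babaababb'
  15: (8,5) 3 'bab'
  16: (5,13) 4 'babb'
  17: (13,20) 1 'b'
  18: (20,7) 4 'bbab'
  19: (7,19) 2 'bb'
  20: (19,18) 3 'bbb'
  21: (18,17) 4 'bbbb'
  22: (17,16) 5 'bbbbb'
  23: (16,15) 6 'bbbbbb'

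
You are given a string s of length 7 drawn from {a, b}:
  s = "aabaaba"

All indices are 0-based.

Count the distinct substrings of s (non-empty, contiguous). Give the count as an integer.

sorted suffixes:
  #0 SA[0]=6  'a'
  #1 SA[1]=3  'aaba'
  #2 SA[2]=0  'aabaaba'
  #3 SA[3]=4  'aba'
  #4 SA[4]=1  'abaaba'
  #5 SA[5]=5  'ba'
  #6 SA[6]=2  'baaba'

SA = [6, 3, 0, 4, 1, 5, 2]
i: (SA[i-1],SA[i]) lcp shared
  1: (6,3) 1 'a'
  2: (3,0) 4 'aaba'
  3: (0,4) 1 'a'
  4: (4,1) 3 'aba'
  5: (1,5) 0 ''
  6: (5,2) 2 'ba'

n(n+1)/2 = 7·8/2 = 28
Σ LCP = 0 + 1 + 4 + 1 + 3 + 0 + 2 = 11
distinct = 28 − 11 = 17

17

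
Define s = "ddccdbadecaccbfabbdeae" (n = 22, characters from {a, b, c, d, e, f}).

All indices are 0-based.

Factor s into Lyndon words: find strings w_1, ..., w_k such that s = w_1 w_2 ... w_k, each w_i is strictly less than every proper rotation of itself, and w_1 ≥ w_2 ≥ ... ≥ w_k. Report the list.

emit factor 1: 'd' (i=0, period=1)
emit factor 2: 'd' (i=1, period=1)
emit factor 3: 'ccd' (i=2, period=3)
emit factor 4: 'b' (i=5, period=1)
emit factor 5: 'adec' (i=6, period=4)
emit factor 6: 'accbf' (i=10, period=5)
emit factor 7: 'abbdeae' (i=15, period=7)

["d", "d", "ccd", "b", "adec", "accbf", "abbdeae"]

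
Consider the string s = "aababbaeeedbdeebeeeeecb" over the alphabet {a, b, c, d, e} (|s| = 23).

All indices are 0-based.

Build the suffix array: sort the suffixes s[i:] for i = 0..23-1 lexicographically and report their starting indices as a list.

[0, 1, 3, 6, 22, 2, 5, 4, 11, 15, 21, 10, 12, 14, 20, 9, 13, 19, 8, 18, 7, 17, 16]

rank | idx | suffix
   0 |   0 | aababbaeeedbdeebeeeeecb
   1 |   1 | ababbaeeedbdeebeeeeecb
   2 |   3 | abbaeeedbdeebeeeeecb
   3 |   6 | aeeedbdeebeeeeecb
   4 |  22 | b
   5 |   2 | babbaeeedbdeebeeeeecb
   6 |   5 | baeeedbdeebeeeeecb
   7 |   4 | bbaeeedbdeebeeeeecb
   8 |  11 | bdeebeeeeecb
   9 |  15 | beeeeecb
  10 |  21 | cb
  11 |  10 | dbdeebeeeeecb
  12 |  12 | deebeeeeecb
  13 |  14 | ebeeeeecb
  14 |  20 | ecb
  15 |   9 | edbdeebeeeeecb
  16 |  13 | eebeeeeecb
  17 |  19 | eecb
  18 |   8 | eedbdeebeeeeecb
  19 |  18 | eeecb
  20 |   7 | eeedbdeebeeeeecb
  21 |  17 | eeeecb
  22 |  16 | eeeeecb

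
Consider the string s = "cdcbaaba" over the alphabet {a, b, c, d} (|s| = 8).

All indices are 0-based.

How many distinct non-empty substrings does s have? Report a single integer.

31

rank | idx | suffix
   0 |   7 | a
   1 |   4 | aaba
   2 |   5 | aba
   3 |   6 | ba
   4 |   3 | baaba
   5 |   2 | cbaaba
   6 |   0 | cdcbaaba
   7 |   1 | dcbaaba

SA = [7, 4, 5, 6, 3, 2, 0, 1]
rank  pair      lcp
   1  s[7:],s[4:]  1  'a'
   2  s[4:],s[5:]  1  'a'
   3  s[5:],s[6:]  0  ''
   4  s[6:],s[3:]  2  'ba'
   5  s[3:],s[2:]  0  ''
   6  s[2:],s[0:]  1  'c'
   7  s[0:],s[1:]  0  ''

n(n+1)/2 = 8·9/2 = 36
Σ LCP = 0 + 1 + 1 + 0 + 2 + 0 + 1 + 0 = 5
distinct = 36 − 5 = 31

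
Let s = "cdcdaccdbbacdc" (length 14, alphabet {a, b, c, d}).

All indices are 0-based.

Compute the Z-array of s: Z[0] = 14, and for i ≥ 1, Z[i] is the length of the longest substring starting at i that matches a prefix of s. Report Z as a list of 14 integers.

Z[0]=14
i=1: i≥r, start 0; Z[1]=0
i=2: i≥r, start 0; Z[2]=2 grow→box=[2,4)
i=3: min(r-i=1, Z[1]=0)=0; Z[3]=0
i=4: i≥r, start 0; Z[4]=0
i=5: i≥r, start 0; Z[5]=1 grow→box=[5,6)
i=6: i≥r, start 0; Z[6]=2 grow→box=[6,8)
i=7: min(r-i=1, Z[1]=0)=0; Z[7]=0
i=8: i≥r, start 0; Z[8]=0
i=9: i≥r, start 0; Z[9]=0
i=10: i≥r, start 0; Z[10]=0
i=11: i≥r, start 0; Z[11]=3 grow→box=[11,14)
i=12: min(r-i=2, Z[1]=0)=0; Z[12]=0
i=13: min(r-i=1, Z[2]=2)=1; Z[13]=1

[14, 0, 2, 0, 0, 1, 2, 0, 0, 0, 0, 3, 0, 1]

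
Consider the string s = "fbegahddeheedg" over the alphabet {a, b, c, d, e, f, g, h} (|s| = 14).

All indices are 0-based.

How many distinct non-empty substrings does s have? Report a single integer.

rank | idx | suffix
   0 |   4 | ahddeheedg
   1 |   1 | begahddeheedg
   2 |   6 | ddeheedg
   3 |   7 | deheedg
   4 |  12 | dg
   5 |  11 | edg
   6 |  10 | eedg
   7 |   2 | egahddeheedg
   8 |   8 | eheedg
   9 |   0 | fbegahddeheedg
  10 |  13 | g
  11 |   3 | gahddeheedg
  12 |   5 | hddeheedg
  13 |   9 | heedg

SA = [4, 1, 6, 7, 12, 11, 10, 2, 8, 0, 13, 3, 5, 9]
[i] adj suffixes → lcp
  [1] 4/1 → 0 ('')
  [2] 1/6 → 0 ('')
  [3] 6/7 → 1 ('d')
  [4] 7/12 → 1 ('d')
  [5] 12/11 → 0 ('')
  [6] 11/10 → 1 ('e')
  [7] 10/2 → 1 ('e')
  [8] 2/8 → 1 ('e')
  [9] 8/0 → 0 ('')
  [10] 0/13 → 0 ('')
  [11] 13/3 → 1 ('g')
  [12] 3/5 → 0 ('')
  [13] 5/9 → 1 ('h')

n(n+1)/2 = 14·15/2 = 105
Σ LCP = 0 + 0 + 0 + 1 + 1 + 0 + 1 + 1 + 1 + 0 + 0 + 1 + 0 + 1 = 7
distinct = 105 − 7 = 98

98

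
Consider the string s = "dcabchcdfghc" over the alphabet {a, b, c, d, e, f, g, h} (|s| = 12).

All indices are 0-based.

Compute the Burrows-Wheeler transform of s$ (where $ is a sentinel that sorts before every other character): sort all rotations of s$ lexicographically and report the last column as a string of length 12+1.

rank  rotation       last
    0  $dcabchcdfghc  c
    1  abchcdfghc$dc  c
    2  bchcdfghc$dca  a
    3  c$dcabchcdfgh  h
    4  cabchcdfghc$d  d
    5  cdfghc$dcabch  h
    6  chcdfghc$dcab  b
    7  dcabchcdfghc$  $
    8  dfghc$dcabchc  c
    9  fghc$dcabchcd  d
   10  ghc$dcabchcdf  f
   11  hc$dcabchcdfg  g
   12  hcdfghc$dcabc  c

ccahdhb$cdfgc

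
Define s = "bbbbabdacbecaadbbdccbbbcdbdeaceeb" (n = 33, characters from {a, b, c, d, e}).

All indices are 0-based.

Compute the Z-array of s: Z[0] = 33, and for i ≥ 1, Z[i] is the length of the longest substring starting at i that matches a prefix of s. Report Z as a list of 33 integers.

Z[0]=33
i=1: i≥r, start 0; Z[1]=3 extend→box=[1,4)
i=2: min(r-i=2, Z[1]=3)=2; Z[2]=2
i=3: min(r-i=1, Z[2]=2)=1; Z[3]=1
i=4: i≥r, start 0; Z[4]=0
i=5: i≥r, start 0; Z[5]=1 extend→box=[5,6)
i=6: i≥r, start 0; Z[6]=0
i=7: i≥r, start 0; Z[7]=0
i=8: i≥r, start 0; Z[8]=0
i=9: i≥r, start 0; Z[9]=1 extend→box=[9,10)
i=10: i≥r, start 0; Z[10]=0
i=11: i≥r, start 0; Z[11]=0
i=12: i≥r, start 0; Z[12]=0
i=13: i≥r, start 0; Z[13]=0
i=14: i≥r, start 0; Z[14]=0
i=15: i≥r, start 0; Z[15]=2 extend→box=[15,17)
i=16: min(r-i=1, Z[1]=3)=1; Z[16]=1
i=17: i≥r, start 0; Z[17]=0
i=18: i≥r, start 0; Z[18]=0
i=19: i≥r, start 0; Z[19]=0
i=20: i≥r, start 0; Z[20]=3 extend→box=[20,23)
i=21: min(r-i=2, Z[1]=3)=2; Z[21]=2
i=22: min(r-i=1, Z[2]=2)=1; Z[22]=1
i=23: i≥r, start 0; Z[23]=0
i=24: i≥r, start 0; Z[24]=0
i=25: i≥r, start 0; Z[25]=1 extend→box=[25,26)
i=26: i≥r, start 0; Z[26]=0
i=27: i≥r, start 0; Z[27]=0
i=28: i≥r, start 0; Z[28]=0
i=29: i≥r, start 0; Z[29]=0
i=30: i≥r, start 0; Z[30]=0
i=31: i≥r, start 0; Z[31]=0
i=32: i≥r, start 0; Z[32]=1 extend→box=[32,33)

[33, 3, 2, 1, 0, 1, 0, 0, 0, 1, 0, 0, 0, 0, 0, 2, 1, 0, 0, 0, 3, 2, 1, 0, 0, 1, 0, 0, 0, 0, 0, 0, 1]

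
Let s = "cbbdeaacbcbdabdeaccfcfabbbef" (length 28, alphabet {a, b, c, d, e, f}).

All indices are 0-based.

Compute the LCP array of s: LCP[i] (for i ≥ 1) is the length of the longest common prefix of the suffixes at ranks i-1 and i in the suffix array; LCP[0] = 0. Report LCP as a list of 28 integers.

rank→(start, suffix):
  0 → (5, 'aacbcbdabdeaccfcfabbbef')
  1 → (22, 'abbbef')
  2 → (12, 'abdeaccfcfabbbef')
  3 → (6, 'acbcbdabdeaccfcfabbbef')
  4 → (16, 'accfcfabbbef')
  5 → (23, 'bbbef')
  6 → (1, 'bbdeaacbcbdabdeaccfcfabbbef')
  7 → (24, 'bbef')
  8 → (8, 'bcbdabdeaccfcfabbbef')
  9 → (10, 'bdabdeaccfcfabbbef')
  10 → (2, 'bdeaacbcbdabdeaccfcfabbbef')
  11 → (13, 'bdeaccfcfabbbef')
  12 → (25, 'bef')
  13 → (0, 'cbbdeaacbcbdabdeaccfcfabbbef')
  14 → (7, 'cbcbdabdeaccfcfabbbef')
  15 → (9, 'cbdabdeaccfcfabbbef')
  16 → (17, 'ccfcfabbbef')
  17 → (20, 'cfabbbef')
  18 → (18, 'cfcfabbbef')
  19 → (11, 'dabdeaccfcfabbbef')
  20 → (3, 'deaacbcbdabdeaccfcfabbbef')
  21 → (14, 'deaccfcfabbbef')
  22 → (4, 'eaacbcbdabdeaccfcfabbbef')
  23 → (15, 'eaccfcfabbbef')
  24 → (26, 'ef')
  25 → (27, 'f')
  26 → (21, 'fabbbef')
  27 → (19, 'fcfabbbef')

SA = [5, 22, 12, 6, 16, 23, 1, 24, 8, 10, 2, 13, 25, 0, 7, 9, 17, 20, 18, 11, 3, 14, 4, 15, 26, 27, 21, 19]
i: (SA[i-1],SA[i]) lcp shared
  1: (5,22) 1 'a'
  2: (22,12) 2 'ab'
  3: (12,6) 1 'a'
  4: (6,16) 2 'ac'
  5: (16,23) 0 ''
  6: (23,1) 2 'bb'
  7: (1,24) 2 'bb'
  8: (24,8) 1 'b'
  9: (8,10) 1 'b'
  10: (10,2) 2 'bd'
  11: (2,13) 4 'bdea'
  12: (13,25) 1 'b'
  13: (25,0) 0 ''
  14: (0,7) 2 'cb'
  15: (7,9) 2 'cb'
  16: (9,17) 1 'c'
  17: (17,20) 1 'c'
  18: (20,18) 2 'cf'
  19: (18,11) 0 ''
  20: (11,3) 1 'd'
  21: (3,14) 3 'dea'
  22: (14,4) 0 ''
  23: (4,15) 2 'ea'
  24: (15,26) 1 'e'
  25: (26,27) 0 ''
  26: (27,21) 1 'f'
  27: (21,19) 1 'f'

[0, 1, 2, 1, 2, 0, 2, 2, 1, 1, 2, 4, 1, 0, 2, 2, 1, 1, 2, 0, 1, 3, 0, 2, 1, 0, 1, 1]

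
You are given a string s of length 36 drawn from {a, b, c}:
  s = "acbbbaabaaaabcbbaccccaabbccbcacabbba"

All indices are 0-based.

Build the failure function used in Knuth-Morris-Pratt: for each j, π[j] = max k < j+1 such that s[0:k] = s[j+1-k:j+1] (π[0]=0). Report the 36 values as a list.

π[0] = 0
j=1 s[j]='c': π[1]=0 (border '')
j=2 s[j]='b': π[2]=0 (border '')
j=3 s[j]='b': π[3]=0 (border '')
j=4 s[j]='b': π[4]=0 (border '')
j=5 s[j]='a': π[5]=1 (border 'a')
j=6 s[j]='a': k: 1→0; π[6]=1 (border 'a')
j=7 s[j]='b': k: 1→0; π[7]=0 (border '')
j=8 s[j]='a': π[8]=1 (border 'a')
j=9 s[j]='a': k: 1→0; π[9]=1 (border 'a')
j=10 s[j]='a': k: 1→0; π[10]=1 (border 'a')
j=11 s[j]='a': k: 1→0; π[11]=1 (border 'a')
j=12 s[j]='b': k: 1→0; π[12]=0 (border '')
j=13 s[j]='c': π[13]=0 (border '')
j=14 s[j]='b': π[14]=0 (border '')
j=15 s[j]='b': π[15]=0 (border '')
j=16 s[j]='a': π[16]=1 (border 'a')
j=17 s[j]='c': π[17]=2 (border 'ac')
j=18 s[j]='c': k: 2→0; π[18]=0 (border '')
j=19 s[j]='c': π[19]=0 (border '')
j=20 s[j]='c': π[20]=0 (border '')
j=21 s[j]='a': π[21]=1 (border 'a')
j=22 s[j]='a': k: 1→0; π[22]=1 (border 'a')
j=23 s[j]='b': k: 1→0; π[23]=0 (border '')
j=24 s[j]='b': π[24]=0 (border '')
j=25 s[j]='c': π[25]=0 (border '')
j=26 s[j]='c': π[26]=0 (border '')
j=27 s[j]='b': π[27]=0 (border '')
j=28 s[j]='c': π[28]=0 (border '')
j=29 s[j]='a': π[29]=1 (border 'a')
j=30 s[j]='c': π[30]=2 (border 'ac')
j=31 s[j]='a': k: 2→0; π[31]=1 (border 'a')
j=32 s[j]='b': k: 1→0; π[32]=0 (border '')
j=33 s[j]='b': π[33]=0 (border '')
j=34 s[j]='b': π[34]=0 (border '')
j=35 s[j]='a': π[35]=1 (border 'a')

[0, 0, 0, 0, 0, 1, 1, 0, 1, 1, 1, 1, 0, 0, 0, 0, 1, 2, 0, 0, 0, 1, 1, 0, 0, 0, 0, 0, 0, 1, 2, 1, 0, 0, 0, 1]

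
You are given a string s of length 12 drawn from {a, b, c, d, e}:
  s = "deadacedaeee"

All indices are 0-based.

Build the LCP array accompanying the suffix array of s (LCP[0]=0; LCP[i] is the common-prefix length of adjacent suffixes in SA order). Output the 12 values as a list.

[0, 1, 1, 0, 0, 2, 1, 0, 1, 1, 1, 2]

sorted suffixes:
  #0 SA[0]=4  'acedaeee'
  #1 SA[1]=2  'adacedaeee'
  #2 SA[2]=8  'aeee'
  #3 SA[3]=5  'cedaeee'
  #4 SA[4]=3  'dacedaeee'
  #5 SA[5]=7  'daeee'
  #6 SA[6]=0  'deadacedaeee'
  #7 SA[7]=11  'e'
  #8 SA[8]=1  'eadacedaeee'
  #9 SA[9]=6  'edaeee'
  #10 SA[10]=10  'ee'
  #11 SA[11]=9  'eee'

SA = [4, 2, 8, 5, 3, 7, 0, 11, 1, 6, 10, 9]
i: (SA[i-1],SA[i]) lcp shared
  1: (4,2) 1 'a'
  2: (2,8) 1 'a'
  3: (8,5) 0 ''
  4: (5,3) 0 ''
  5: (3,7) 2 'da'
  6: (7,0) 1 'd'
  7: (0,11) 0 ''
  8: (11,1) 1 'e'
  9: (1,6) 1 'e'
  10: (6,10) 1 'e'
  11: (10,9) 2 'ee'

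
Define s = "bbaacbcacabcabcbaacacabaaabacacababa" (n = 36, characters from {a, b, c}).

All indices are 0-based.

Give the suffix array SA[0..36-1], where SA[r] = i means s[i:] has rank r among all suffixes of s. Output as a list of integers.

rank→(start, suffix):
  0 → (35, 'a')
  1 → (23, 'aaabacacababa')
  2 → (24, 'aabacacababa')
  3 → (16, 'aacacabaaabacacababa')
  4 → (2, 'aacbcacabcabcbaacacabaaabacacababa')
  5 → (33, 'aba')
  6 → (21, 'abaaabacacababa')
  7 → (31, 'ababa')
  8 → (25, 'abacacababa')
  9 → (9, 'abcabcbaacacabaaabacacababa')
  10 → (12, 'abcbaacacabaaabacacababa')
  11 → (19, 'acabaaabacacababa')
  12 → (29, 'acababa')
  13 → (7, 'acabcabcbaacacabaaabacacababa')
  14 → (17, 'acacabaaabacacababa')
  15 → (27, 'acacababa')
  16 → (3, 'acbcacabcabcbaacacabaaabacacababa')
  17 → (34, 'ba')
  18 → (22, 'baaabacacababa')
  19 → (15, 'baacacabaaabacacababa')
  20 → (1, 'baacbcacabcabcbaacacabaaabacacababa')
  21 → (32, 'baba')
  22 → (26, 'bacacababa')
  23 → (0, 'bbaacbcacabcabcbaacacabaaabacacababa')
  24 → (10, 'bcabcbaacacabaaabacacababa')
  25 → (5, 'bcacabcabcbaacacabaaabacacababa')
  26 → (13, 'bcbaacacabaaabacacababa')
  27 → (20, 'cabaaabacacababa')
  28 → (30, 'cababa')
  29 → (8, 'cabcabcbaacacabaaabacacababa')
  30 → (11, 'cabcbaacacabaaabacacababa')
  31 → (18, 'cacabaaabacacababa')
  32 → (28, 'cacababa')
  33 → (6, 'cacabcabcbaacacabaaabacacababa')
  34 → (14, 'cbaacacabaaabacacababa')
  35 → (4, 'cbcacabcabcbaacacabaaabacacababa')

[35, 23, 24, 16, 2, 33, 21, 31, 25, 9, 12, 19, 29, 7, 17, 27, 3, 34, 22, 15, 1, 32, 26, 0, 10, 5, 13, 20, 30, 8, 11, 18, 28, 6, 14, 4]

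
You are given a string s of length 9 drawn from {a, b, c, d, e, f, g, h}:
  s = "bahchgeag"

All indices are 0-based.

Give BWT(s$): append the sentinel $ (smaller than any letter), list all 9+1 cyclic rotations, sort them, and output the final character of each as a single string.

geb$hgahac

rank  rotation    last
    0  $bahchgeag  g
    1  ag$bahchge  e
    2  ahchgeag$b  b
    3  bahchgeag$  $
    4  chgeag$bah  h
    5  eag$bahchg  g
    6  g$bahchgea  a
    7  geag$bahch  h
    8  hchgeag$ba  a
    9  hgeag$bahc  c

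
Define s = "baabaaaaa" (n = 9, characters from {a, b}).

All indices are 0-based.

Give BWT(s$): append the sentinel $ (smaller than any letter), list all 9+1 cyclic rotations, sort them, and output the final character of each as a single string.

rank  rotation    last
    0  $baabaaaaa  a
    1  a$baabaaaa  a
    2  aa$baabaaa  a
    3  aaa$baabaa  a
    4  aaaa$baaba  a
    5  aaaaa$baab  b
    6  aabaaaaa$b  b
    7  abaaaaa$ba  a
    8  baaaaa$baa  a
    9  baabaaaaa$  $

aaaaabbaa$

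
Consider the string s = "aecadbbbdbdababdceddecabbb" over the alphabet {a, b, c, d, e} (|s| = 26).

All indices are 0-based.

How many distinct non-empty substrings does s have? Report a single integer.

rank | idx | suffix
   0 |  11 | ababdceddecabbb
   1 |  22 | abbb
   2 |  13 | abdceddecabbb
   3 |   3 | adbbbdbdababdceddecabbb
   4 |   0 | aecadbbbdbdababdceddecabbb
   5 |  25 | b
   6 |  12 | babdceddecabbb
   7 |  24 | bb
   8 |  23 | bbb
   9 |   5 | bbbdbdababdceddecabbb
  10 |   6 | bbdbdababdceddecabbb
  11 |   9 | bdababdceddecabbb
  12 |   7 | bdbdababdceddecabbb
  13 |  14 | bdceddecabbb
  14 |  21 | cabbb
  15 |   2 | cadbbbdbdababdceddecabbb
  16 |  16 | ceddecabbb
  17 |  10 | dababdceddecabbb
  18 |   4 | dbbbdbdababdceddecabbb
  19 |   8 | dbdababdceddecabbb
  20 |  15 | dceddecabbb
  21 |  18 | ddecabbb
  22 |  19 | decabbb
  23 |  20 | ecabbb
  24 |   1 | ecadbbbdbdababdceddecabbb
  25 |  17 | eddecabbb

SA = [11, 22, 13, 3, 0, 25, 12, 24, 23, 5, 6, 9, 7, 14, 21, 2, 16, 10, 4, 8, 15, 18, 19, 20, 1, 17]
rank  pair      lcp
   1  s[11:],s[22:]  2  'ab'
   2  s[22:],s[13:]  2  'ab'
   3  s[13:],s[3:]  1  'a'
   4  s[3:],s[0:]  1  'a'
   5  s[0:],s[25:]  0  ''
   6  s[25:],s[12:]  1  'b'
   7  s[12:],s[24:]  1  'b'
   8  s[24:],s[23:]  2  'bb'
   9  s[23:],s[5:]  3  'bbb'
  10  s[5:],s[6:]  2  'bb'
  11  s[6:],s[9:]  1  'b'
  12  s[9:],s[7:]  2  'bd'
  13  s[7:],s[14:]  2  'bd'
  14  s[14:],s[21:]  0  ''
  15  s[21:],s[2:]  2  'ca'
  16  s[2:],s[16:]  1  'c'
  17  s[16:],s[10:]  0  ''
  18  s[10:],s[4:]  1  'd'
  19  s[4:],s[8:]  2  'db'
  20  s[8:],s[15:]  1  'd'
  21  s[15:],s[18:]  1  'd'
  22  s[18:],s[19:]  1  'd'
  23  s[19:],s[20:]  0  ''
  24  s[20:],s[1:]  3  'eca'
  25  s[1:],s[17:]  1  'e'

n(n+1)/2 = 26·27/2 = 351
Σ LCP = 0 + 2 + 2 + 1 + 1 + 0 + 1 + 1 + 2 + 3 + 2 + 1 + 2 + 2 + 0 + 2 + 1 + 0 + 1 + 2 + 1 + 1 + 1 + 0 + 3 + 1 = 33
distinct = 351 − 33 = 318

318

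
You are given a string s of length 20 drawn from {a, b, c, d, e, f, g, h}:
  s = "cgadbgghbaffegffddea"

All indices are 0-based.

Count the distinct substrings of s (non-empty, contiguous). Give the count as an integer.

rank→(start, suffix):
  0 → (19, 'a')
  1 → (2, 'adbgghbaffegffddea')
  2 → (9, 'affegffddea')
  3 → (8, 'baffegffddea')
  4 → (4, 'bgghbaffegffddea')
  5 → (0, 'cgadbgghbaffegffddea')
  6 → (3, 'dbgghbaffegffddea')
  7 → (16, 'ddea')
  8 → (17, 'dea')
  9 → (18, 'ea')
  10 → (12, 'egffddea')
  11 → (15, 'fddea')
  12 → (11, 'fegffddea')
  13 → (14, 'ffddea')
  14 → (10, 'ffegffddea')
  15 → (1, 'gadbgghbaffegffddea')
  16 → (13, 'gffddea')
  17 → (5, 'gghbaffegffddea')
  18 → (6, 'ghbaffegffddea')
  19 → (7, 'hbaffegffddea')

SA = [19, 2, 9, 8, 4, 0, 3, 16, 17, 18, 12, 15, 11, 14, 10, 1, 13, 5, 6, 7]
[i] adj suffixes → lcp
  [1] 19/2 → 1 ('a')
  [2] 2/9 → 1 ('a')
  [3] 9/8 → 0 ('')
  [4] 8/4 → 1 ('b')
  [5] 4/0 → 0 ('')
  [6] 0/3 → 0 ('')
  [7] 3/16 → 1 ('d')
  [8] 16/17 → 1 ('d')
  [9] 17/18 → 0 ('')
  [10] 18/12 → 1 ('e')
  [11] 12/15 → 0 ('')
  [12] 15/11 → 1 ('f')
  [13] 11/14 → 1 ('f')
  [14] 14/10 → 2 ('ff')
  [15] 10/1 → 0 ('')
  [16] 1/13 → 1 ('g')
  [17] 13/5 → 1 ('g')
  [18] 5/6 → 1 ('g')
  [19] 6/7 → 0 ('')

n(n+1)/2 = 20·21/2 = 210
Σ LCP = 0 + 1 + 1 + 0 + 1 + 0 + 0 + 1 + 1 + 0 + 1 + 0 + 1 + 1 + 2 + 0 + 1 + 1 + 1 + 0 = 13
distinct = 210 − 13 = 197

197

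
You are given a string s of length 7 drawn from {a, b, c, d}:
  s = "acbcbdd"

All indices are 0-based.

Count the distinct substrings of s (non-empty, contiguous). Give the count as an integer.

rank | idx | suffix
   0 |   0 | acbcbdd
   1 |   2 | bcbdd
   2 |   4 | bdd
   3 |   1 | cbcbdd
   4 |   3 | cbdd
   5 |   6 | d
   6 |   5 | dd

SA = [0, 2, 4, 1, 3, 6, 5]
[i] adj suffixes → lcp
  [1] 0/2 → 0 ('')
  [2] 2/4 → 1 ('b')
  [3] 4/1 → 0 ('')
  [4] 1/3 → 2 ('cb')
  [5] 3/6 → 0 ('')
  [6] 6/5 → 1 ('d')

n(n+1)/2 = 7·8/2 = 28
Σ LCP = 0 + 0 + 1 + 0 + 2 + 0 + 1 = 4
distinct = 28 − 4 = 24

24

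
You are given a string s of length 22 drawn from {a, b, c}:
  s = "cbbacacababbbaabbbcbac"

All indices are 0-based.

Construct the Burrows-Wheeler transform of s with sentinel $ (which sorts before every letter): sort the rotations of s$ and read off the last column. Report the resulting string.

rank  rotation                 last
    0  $cbbacacababbbaabbbcbac  c
    1  aabbbcbac$cbbacacababbb  b
    2  ababbbaabbbcbac$cbbacac  c
    3  abbbaabbbcbac$cbbacacab  b
    4  abbbcbac$cbbacacababbba  a
    5  ac$cbbacacababbbaabbbcb  b
    6  acababbbaabbbcbac$cbbac  c
    7  acacababbbaabbbcbac$cbb  b
    8  baabbbcbac$cbbacacababb  b
    9  babbbaabbbcbac$cbbacaca  a
   10  bac$cbbacacababbbaabbbc  c
   11  bacacababbbaabbbcbac$cb  b
   12  bbaabbbcbac$cbbacacabab  b
   13  bbacacababbbaabbbcbac$c  c
   14  bbbaabbbcbac$cbbacacaba  a
   15  bbbcbac$cbbacacababbbaa  a
   16  bbcbac$cbbacacababbbaab  b
   17  bcbac$cbbacacababbbaabb  b
   18  c$cbbacacababbbaabbbcba  a
   19  cababbbaabbbcbac$cbbaca  a
   20  cacababbbaabbbcbac$cbba  a
   21  cbac$cbbacacababbbaabbb  b
   22  cbbacacababbbaabbbcbac$  $

cbcbabcbbacbbcaabbaaab$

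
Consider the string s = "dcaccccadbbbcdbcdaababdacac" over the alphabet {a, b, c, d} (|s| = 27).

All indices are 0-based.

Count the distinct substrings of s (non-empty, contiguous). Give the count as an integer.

rank→(start, suffix):
  0 → (17, 'aababdacac')
  1 → (18, 'ababdacac')
  2 → (20, 'abdacac')
  3 → (25, 'ac')
  4 → (23, 'acac')
  5 → (2, 'accccadbbbcdbcdaababdacac')
  6 → (7, 'adbbbcdbcdaababdacac')
  7 → (19, 'babdacac')
  8 → (9, 'bbbcdbcdaababdacac')
  9 → (10, 'bbcdbcdaababdacac')
  10 → (14, 'bcdaababdacac')
  11 → (11, 'bcdbcdaababdacac')
  12 → (21, 'bdacac')
  13 → (26, 'c')
  14 → (24, 'cac')
  15 → (1, 'caccccadbbbcdbcdaababdacac')
  16 → (6, 'cadbbbcdbcdaababdacac')
  17 → (5, 'ccadbbbcdbcdaababdacac')
  18 → (4, 'cccadbbbcdbcdaababdacac')
  19 → (3, 'ccccadbbbcdbcdaababdacac')
  20 → (15, 'cdaababdacac')
  21 → (12, 'cdbcdaababdacac')
  22 → (16, 'daababdacac')
  23 → (22, 'dacac')
  24 → (8, 'dbbbcdbcdaababdacac')
  25 → (13, 'dbcdaababdacac')
  26 → (0, 'dcaccccadbbbcdbcdaababdacac')

SA = [17, 18, 20, 25, 23, 2, 7, 19, 9, 10, 14, 11, 21, 26, 24, 1, 6, 5, 4, 3, 15, 12, 16, 22, 8, 13, 0]
rank  pair      lcp
   1  s[17:],s[18:]  1  'a'
   2  s[18:],s[20:]  2  'ab'
   3  s[20:],s[25:]  1  'a'
   4  s[25:],s[23:]  2  'ac'
   5  s[23:],s[2:]  2  'ac'
   6  s[2:],s[7:]  1  'a'
   7  s[7:],s[19:]  0  ''
   8  s[19:],s[9:]  1  'b'
   9  s[9:],s[10:]  2  'bb'
  10  s[10:],s[14:]  1  'b'
  11  s[14:],s[11:]  3  'bcd'
  12  s[11:],s[21:]  1  'b'
  13  s[21:],s[26:]  0  ''
  14  s[26:],s[24:]  1  'c'
  15  s[24:],s[1:]  3  'cac'
  16  s[1:],s[6:]  2  'ca'
  17  s[6:],s[5:]  1  'c'
  18  s[5:],s[4:]  2  'cc'
  19  s[4:],s[3:]  3  'ccc'
  20  s[3:],s[15:]  1  'c'
  21  s[15:],s[12:]  2  'cd'
  22  s[12:],s[16:]  0  ''
  23  s[16:],s[22:]  2  'da'
  24  s[22:],s[8:]  1  'd'
  25  s[8:],s[13:]  2  'db'
  26  s[13:],s[0:]  1  'd'

n(n+1)/2 = 27·28/2 = 378
Σ LCP = 0 + 1 + 2 + 1 + 2 + 2 + 1 + 0 + 1 + 2 + 1 + 3 + 1 + 0 + 1 + 3 + 2 + 1 + 2 + 3 + 1 + 2 + 0 + 2 + 1 + 2 + 1 = 38
distinct = 378 − 38 = 340

340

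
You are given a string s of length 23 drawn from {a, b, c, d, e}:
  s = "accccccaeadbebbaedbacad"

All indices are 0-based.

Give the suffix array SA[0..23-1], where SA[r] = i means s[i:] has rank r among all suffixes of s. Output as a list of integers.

rank→(start, suffix):
  0 → (19, 'acad')
  1 → (0, 'accccccaeadbebbaedbacad')
  2 → (21, 'ad')
  3 → (9, 'adbebbaedbacad')
  4 → (7, 'aeadbebbaedbacad')
  5 → (15, 'aedbacad')
  6 → (18, 'bacad')
  7 → (14, 'baedbacad')
  8 → (13, 'bbaedbacad')
  9 → (11, 'bebbaedbacad')
  10 → (20, 'cad')
  11 → (6, 'caeadbebbaedbacad')
  12 → (5, 'ccaeadbebbaedbacad')
  13 → (4, 'cccaeadbebbaedbacad')
  14 → (3, 'ccccaeadbebbaedbacad')
  15 → (2, 'cccccaeadbebbaedbacad')
  16 → (1, 'ccccccaeadbebbaedbacad')
  17 → (22, 'd')
  18 → (17, 'dbacad')
  19 → (10, 'dbebbaedbacad')
  20 → (8, 'eadbebbaedbacad')
  21 → (12, 'ebbaedbacad')
  22 → (16, 'edbacad')

[19, 0, 21, 9, 7, 15, 18, 14, 13, 11, 20, 6, 5, 4, 3, 2, 1, 22, 17, 10, 8, 12, 16]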